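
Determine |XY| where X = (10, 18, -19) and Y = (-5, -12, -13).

d = √[(x₂-x₁)² + (y₂-y₁)² + (z₂-z₁)²]
  = √[(-15)² + (-30)² + 6²]
  = √[225 + 900 + 36]
  = √1161
  ≈ 34.07

34.07


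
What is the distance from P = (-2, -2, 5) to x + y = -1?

distance = |a·x₀ + b·y₀ + c·z₀ - d| / √(a² + b² + c²)
  = |1·(-2) + 1·(-2) + 0·5 - (-1)| / √(1² + 1² + 0²)
  = |-2 - 2 + 0 + 1| / √(1 + 1 + 0)
  = |-3| / √2
  = 3 / 1.414
  ≈ 2.121

2.121


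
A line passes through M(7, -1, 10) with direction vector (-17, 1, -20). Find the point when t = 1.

P(t) = M + t·d
  = (7 + (-17)·1, -1 + 1·1, 10 + (-20)·1)
  = (7 - 17, -1 + 1, 10 - 20)
  = (-10, 0, -10)

(-10, 0, -10)


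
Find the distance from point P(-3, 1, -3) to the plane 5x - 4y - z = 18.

distance = |a·x₀ + b·y₀ + c·z₀ - d| / √(a² + b² + c²)
  = |5·(-3) + (-4)·1 + (-1)·(-3) - 18| / √(5² + (-4)² + (-1)²)
  = |-15 - 4 + 3 - 18| / √(25 + 16 + 1)
  = |-34| / √42
  = 34 / 6.481
  ≈ 5.246

5.246


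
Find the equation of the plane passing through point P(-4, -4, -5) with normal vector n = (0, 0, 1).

The plane through P with normal n = (a, b, c) satisfies n·(r - P) = 0,
i.e. ax + by + cz = a·x₀ + b·y₀ + c·z₀.
d = 0·(-4) + 0·(-4) + 1·(-5)
  = 0 + 0 - 5
  = -5
Equation: z = -5

z = -5


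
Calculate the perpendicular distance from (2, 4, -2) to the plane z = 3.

distance = |a·x₀ + b·y₀ + c·z₀ - d| / √(a² + b² + c²)
  = |0·2 + 0·4 + 1·(-2) - 3| / √(0² + 0² + 1²)
  = |0 + 0 - 2 - 3| / √(0 + 0 + 1)
  = |-5| / √1
  = 5 / 1
  ≈ 5

5


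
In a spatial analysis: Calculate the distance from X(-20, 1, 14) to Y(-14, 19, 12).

d = √[(x₂-x₁)² + (y₂-y₁)² + (z₂-z₁)²]
  = √[6² + 18² + (-2)²]
  = √[36 + 324 + 4]
  = √364
  ≈ 19.08

19.08


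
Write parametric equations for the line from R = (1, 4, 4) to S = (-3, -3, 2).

Direction vector d = S - R = (-3 - 1, -3 - 4, 2 - 4) = (-4, -7, -2)
Parametric form r = R + t·d:
x = 1 - 4t, y = 4 - 7t, z = 4 - 2t

x = 1 - 4t, y = 4 - 7t, z = 4 - 2t


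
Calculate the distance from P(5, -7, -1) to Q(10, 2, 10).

d = √[(x₂-x₁)² + (y₂-y₁)² + (z₂-z₁)²]
  = √[5² + 9² + 11²]
  = √[25 + 81 + 121]
  = √227
  ≈ 15.07

15.07


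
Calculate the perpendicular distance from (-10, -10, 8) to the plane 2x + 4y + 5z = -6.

distance = |a·x₀ + b·y₀ + c·z₀ - d| / √(a² + b² + c²)
  = |2·(-10) + 4·(-10) + 5·8 - (-6)| / √(2² + 4² + 5²)
  = |-20 - 40 + 40 + 6| / √(4 + 16 + 25)
  = |-14| / √45
  = 14 / 6.708
  ≈ 2.087

2.087


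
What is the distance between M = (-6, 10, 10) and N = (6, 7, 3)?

d = √[(x₂-x₁)² + (y₂-y₁)² + (z₂-z₁)²]
  = √[12² + (-3)² + (-7)²]
  = √[144 + 9 + 49]
  = √202
  ≈ 14.21

14.21


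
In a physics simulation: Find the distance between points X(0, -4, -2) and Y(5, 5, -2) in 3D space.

d = √[(x₂-x₁)² + (y₂-y₁)² + (z₂-z₁)²]
  = √[5² + 9² + 0²]
  = √[25 + 81 + 0]
  = √106
  ≈ 10.3

10.3


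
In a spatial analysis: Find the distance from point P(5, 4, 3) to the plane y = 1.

distance = |a·x₀ + b·y₀ + c·z₀ - d| / √(a² + b² + c²)
  = |0·5 + 1·4 + 0·3 - 1| / √(0² + 1² + 0²)
  = |0 + 4 + 0 - 1| / √(0 + 1 + 0)
  = |3| / √1
  = 3 / 1
  ≈ 3

3


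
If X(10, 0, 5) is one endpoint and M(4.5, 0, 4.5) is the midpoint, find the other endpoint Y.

Y = 2M - X
  = (2·4.5 - 10, 2·0 - 0, 2·4.5 - 5)
  = (9 - 10, 0 + 0, 9 - 5)
  = (-1, 0, 4)

(-1, 0, 4)


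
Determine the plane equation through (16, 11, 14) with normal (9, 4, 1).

The plane through P with normal n = (a, b, c) satisfies n·(r - P) = 0,
i.e. ax + by + cz = a·x₀ + b·y₀ + c·z₀.
d = 9·16 + 4·11 + 1·14
  = 144 + 44 + 14
  = 202
Equation: 9x + 4y + z = 202

9x + 4y + z = 202


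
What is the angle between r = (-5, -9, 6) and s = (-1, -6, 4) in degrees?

r·s = (-5)·(-1) + (-9)·(-6) + 6·4 = 5 + 54 + 24 = 83
|r| = √((-5)² + (-9)² + 6²) = √142 ≈ 11.92
|s| = √((-1)² + (-6)² + 4²) = √53 ≈ 7.28
cos θ = (r·s)/(|r||s|) = 83/(11.92·7.28) ≈ 0.9567
θ = arccos(0.9567) ≈ 16.91°

16.91°


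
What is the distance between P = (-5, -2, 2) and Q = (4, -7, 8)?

d = √[(x₂-x₁)² + (y₂-y₁)² + (z₂-z₁)²]
  = √[9² + (-5)² + 6²]
  = √[81 + 25 + 36]
  = √142
  ≈ 11.92

11.92


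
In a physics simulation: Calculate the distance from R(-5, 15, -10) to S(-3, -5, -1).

d = √[(x₂-x₁)² + (y₂-y₁)² + (z₂-z₁)²]
  = √[2² + (-20)² + 9²]
  = √[4 + 400 + 81]
  = √485
  ≈ 22.02

22.02


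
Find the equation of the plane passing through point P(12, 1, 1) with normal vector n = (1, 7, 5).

The plane through P with normal n = (a, b, c) satisfies n·(r - P) = 0,
i.e. ax + by + cz = a·x₀ + b·y₀ + c·z₀.
d = 1·12 + 7·1 + 5·1
  = 12 + 7 + 5
  = 24
Equation: x + 7y + 5z = 24

x + 7y + 5z = 24


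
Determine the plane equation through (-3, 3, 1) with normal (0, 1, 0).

The plane through P with normal n = (a, b, c) satisfies n·(r - P) = 0,
i.e. ax + by + cz = a·x₀ + b·y₀ + c·z₀.
d = 0·(-3) + 1·3 + 0·1
  = 0 + 3 + 0
  = 3
Equation: y = 3

y = 3


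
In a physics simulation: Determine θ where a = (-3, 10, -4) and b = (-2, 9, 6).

a·b = (-3)·(-2) + 10·9 + (-4)·6 = 6 + 90 - 24 = 72
|a| = √((-3)² + 10² + (-4)²) = √125 ≈ 11.18
|b| = √((-2)² + 9² + 6²) = √121 ≈ 11
cos θ = (a·b)/(|a||b|) = 72/(11.18·11) ≈ 0.5854
θ = arccos(0.5854) ≈ 54.17°

54.17°


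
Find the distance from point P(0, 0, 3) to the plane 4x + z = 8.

distance = |a·x₀ + b·y₀ + c·z₀ - d| / √(a² + b² + c²)
  = |4·0 + 0·0 + 1·3 - 8| / √(4² + 0² + 1²)
  = |0 + 0 + 3 - 8| / √(16 + 0 + 1)
  = |-5| / √17
  = 5 / 4.123
  ≈ 1.213

1.213


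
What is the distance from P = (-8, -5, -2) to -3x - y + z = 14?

distance = |a·x₀ + b·y₀ + c·z₀ - d| / √(a² + b² + c²)
  = |(-3)·(-8) + (-1)·(-5) + 1·(-2) - 14| / √((-3)² + (-1)² + 1²)
  = |24 + 5 - 2 - 14| / √(9 + 1 + 1)
  = |13| / √11
  = 13 / 3.317
  ≈ 3.92

3.92


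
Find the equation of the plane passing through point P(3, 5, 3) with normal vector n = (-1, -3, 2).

The plane through P with normal n = (a, b, c) satisfies n·(r - P) = 0,
i.e. ax + by + cz = a·x₀ + b·y₀ + c·z₀.
d = (-1)·3 + (-3)·5 + 2·3
  = -3 - 15 + 6
  = -12
Equation: -x - 3y + 2z = -12

-x - 3y + 2z = -12


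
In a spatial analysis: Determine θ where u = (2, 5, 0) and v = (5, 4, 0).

u·v = 2·5 + 5·4 + 0·0 = 10 + 20 + 0 = 30
|u| = √(2² + 5² + 0²) = √29 ≈ 5.385
|v| = √(5² + 4² + 0²) = √41 ≈ 6.403
cos θ = (u·v)/(|u||v|) = 30/(5.385·6.403) ≈ 0.87
θ = arccos(0.87) ≈ 29.54°

29.54°


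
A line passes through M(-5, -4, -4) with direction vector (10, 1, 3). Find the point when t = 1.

P(t) = M + t·d
  = (-5 + 10·1, -4 + 1·1, -4 + 3·1)
  = (-5 + 10, -4 + 1, -4 + 3)
  = (5, -3, -1)

(5, -3, -1)


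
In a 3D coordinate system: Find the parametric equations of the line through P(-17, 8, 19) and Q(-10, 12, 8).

Direction vector d = Q - P = (-10 + 17, 12 - 8, 8 - 19) = (7, 4, -11)
Parametric form r = P + t·d:
x = -17 + 7t, y = 8 + 4t, z = 19 - 11t

x = -17 + 7t, y = 8 + 4t, z = 19 - 11t


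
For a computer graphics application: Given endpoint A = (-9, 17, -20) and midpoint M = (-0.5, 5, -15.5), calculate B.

B = 2M - A
  = (2·(-0.5) - (-9), 2·5 - 17, 2·(-15.5) - (-20))
  = (-1 + 9, 10 - 17, -31 + 20)
  = (8, -7, -11)

(8, -7, -11)


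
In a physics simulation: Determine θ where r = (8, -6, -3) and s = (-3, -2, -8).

r·s = 8·(-3) + (-6)·(-2) + (-3)·(-8) = -24 + 12 + 24 = 12
|r| = √(8² + (-6)² + (-3)²) = √109 ≈ 10.44
|s| = √((-3)² + (-2)² + (-8)²) = √77 ≈ 8.775
cos θ = (r·s)/(|r||s|) = 12/(10.44·8.775) ≈ 0.131
θ = arccos(0.131) ≈ 82.47°

82.47°


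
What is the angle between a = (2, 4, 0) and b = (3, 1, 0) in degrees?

a·b = 2·3 + 4·1 + 0·0 = 6 + 4 + 0 = 10
|a| = √(2² + 4² + 0²) = √20 ≈ 4.472
|b| = √(3² + 1² + 0²) = √10 ≈ 3.162
cos θ = (a·b)/(|a||b|) = 10/(4.472·3.162) ≈ 0.7071
θ = arccos(0.7071) ≈ 45°

45°


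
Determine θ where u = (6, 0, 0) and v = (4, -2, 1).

u·v = 6·4 + 0·(-2) + 0·1 = 24 + 0 + 0 = 24
|u| = √(6² + 0² + 0²) = √36 ≈ 6
|v| = √(4² + (-2)² + 1²) = √21 ≈ 4.583
cos θ = (u·v)/(|u||v|) = 24/(6·4.583) ≈ 0.8729
θ = arccos(0.8729) ≈ 29.21°

29.21°


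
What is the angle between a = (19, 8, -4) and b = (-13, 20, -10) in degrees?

a·b = 19·(-13) + 8·20 + (-4)·(-10) = -247 + 160 + 40 = -47
|a| = √(19² + 8² + (-4)²) = √441 ≈ 21
|b| = √((-13)² + 20² + (-10)²) = √669 ≈ 25.87
cos θ = (a·b)/(|a||b|) = -47/(21·25.87) ≈ -0.08653
θ = arccos(-0.08653) ≈ 94.96°

94.96°


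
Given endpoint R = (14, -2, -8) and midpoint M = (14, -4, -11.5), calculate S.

S = 2M - R
  = (2·14 - 14, 2·(-4) - (-2), 2·(-11.5) - (-8))
  = (28 - 14, -8 + 2, -23 + 8)
  = (14, -6, -15)

(14, -6, -15)


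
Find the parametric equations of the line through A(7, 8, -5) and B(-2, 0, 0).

Direction vector d = B - A = (-2 - 7, 0 - 8, 0 + 5) = (-9, -8, 5)
Parametric form r = A + t·d:
x = 7 - 9t, y = 8 - 8t, z = -5 + 5t

x = 7 - 9t, y = 8 - 8t, z = -5 + 5t


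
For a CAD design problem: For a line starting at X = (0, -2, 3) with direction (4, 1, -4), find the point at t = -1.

P(t) = X + t·d
  = (0 + 4·(-1), -2 + 1·(-1), 3 + (-4)·(-1))
  = (0 - 4, -2 - 1, 3 + 4)
  = (-4, -3, 7)

(-4, -3, 7)


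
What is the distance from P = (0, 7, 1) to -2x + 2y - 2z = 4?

distance = |a·x₀ + b·y₀ + c·z₀ - d| / √(a² + b² + c²)
  = |(-2)·0 + 2·7 + (-2)·1 - 4| / √((-2)² + 2² + (-2)²)
  = |0 + 14 - 2 - 4| / √(4 + 4 + 4)
  = |8| / √12
  = 8 / 3.464
  ≈ 2.309

2.309


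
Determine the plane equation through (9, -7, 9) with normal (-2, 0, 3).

The plane through P with normal n = (a, b, c) satisfies n·(r - P) = 0,
i.e. ax + by + cz = a·x₀ + b·y₀ + c·z₀.
d = (-2)·9 + 0·(-7) + 3·9
  = -18 + 0 + 27
  = 9
Equation: -2x + 3z = 9

-2x + 3z = 9


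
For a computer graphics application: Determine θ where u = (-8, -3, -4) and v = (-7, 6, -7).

u·v = (-8)·(-7) + (-3)·6 + (-4)·(-7) = 56 - 18 + 28 = 66
|u| = √((-8)² + (-3)² + (-4)²) = √89 ≈ 9.434
|v| = √((-7)² + 6² + (-7)²) = √134 ≈ 11.58
cos θ = (u·v)/(|u||v|) = 66/(9.434·11.58) ≈ 0.6044
θ = arccos(0.6044) ≈ 52.82°

52.82°


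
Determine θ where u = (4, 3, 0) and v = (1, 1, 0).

u·v = 4·1 + 3·1 + 0·0 = 4 + 3 + 0 = 7
|u| = √(4² + 3² + 0²) = √25 ≈ 5
|v| = √(1² + 1² + 0²) = √2 ≈ 1.414
cos θ = (u·v)/(|u||v|) = 7/(5·1.414) ≈ 0.9899
θ = arccos(0.9899) ≈ 8.13°

8.13°


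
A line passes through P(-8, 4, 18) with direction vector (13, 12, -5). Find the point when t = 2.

P(t) = P + t·d
  = (-8 + 13·2, 4 + 12·2, 18 + (-5)·2)
  = (-8 + 26, 4 + 24, 18 - 10)
  = (18, 28, 8)

(18, 28, 8)


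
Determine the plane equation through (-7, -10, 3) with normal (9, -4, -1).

The plane through P with normal n = (a, b, c) satisfies n·(r - P) = 0,
i.e. ax + by + cz = a·x₀ + b·y₀ + c·z₀.
d = 9·(-7) + (-4)·(-10) + (-1)·3
  = -63 + 40 - 3
  = -26
Equation: 9x - 4y - z = -26

9x - 4y - z = -26


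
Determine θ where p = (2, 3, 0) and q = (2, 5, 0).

p·q = 2·2 + 3·5 + 0·0 = 4 + 15 + 0 = 19
|p| = √(2² + 3² + 0²) = √13 ≈ 3.606
|q| = √(2² + 5² + 0²) = √29 ≈ 5.385
cos θ = (p·q)/(|p||q|) = 19/(3.606·5.385) ≈ 0.9785
θ = arccos(0.9785) ≈ 11.89°

11.89°


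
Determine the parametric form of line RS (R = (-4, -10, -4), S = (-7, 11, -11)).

Direction vector d = S - R = (-7 + 4, 11 + 10, -11 + 4) = (-3, 21, -7)
Parametric form r = R + t·d:
x = -4 - 3t, y = -10 + 21t, z = -4 - 7t

x = -4 - 3t, y = -10 + 21t, z = -4 - 7t


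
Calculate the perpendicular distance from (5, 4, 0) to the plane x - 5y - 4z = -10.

distance = |a·x₀ + b·y₀ + c·z₀ - d| / √(a² + b² + c²)
  = |1·5 + (-5)·4 + (-4)·0 - (-10)| / √(1² + (-5)² + (-4)²)
  = |5 - 20 + 0 + 10| / √(1 + 25 + 16)
  = |-5| / √42
  = 5 / 6.481
  ≈ 0.7715

0.7715


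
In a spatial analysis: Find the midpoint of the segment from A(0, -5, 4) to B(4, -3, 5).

M = ((x₁+x₂)/2, (y₁+y₂)/2, (z₁+z₂)/2)
  = ((0 + 4)/2, (-5 - 3)/2, (4 + 5)/2)
  = (4/2, -8/2, 9/2)
  = (2, -4, 4.5)

(2, -4, 4.5)


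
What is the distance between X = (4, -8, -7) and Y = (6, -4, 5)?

d = √[(x₂-x₁)² + (y₂-y₁)² + (z₂-z₁)²]
  = √[2² + 4² + 12²]
  = √[4 + 16 + 144]
  = √164
  ≈ 12.81

12.81


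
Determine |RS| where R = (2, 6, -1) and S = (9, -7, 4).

d = √[(x₂-x₁)² + (y₂-y₁)² + (z₂-z₁)²]
  = √[7² + (-13)² + 5²]
  = √[49 + 169 + 25]
  = √243
  ≈ 15.59

15.59


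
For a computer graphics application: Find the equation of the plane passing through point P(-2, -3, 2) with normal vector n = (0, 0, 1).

The plane through P with normal n = (a, b, c) satisfies n·(r - P) = 0,
i.e. ax + by + cz = a·x₀ + b·y₀ + c·z₀.
d = 0·(-2) + 0·(-3) + 1·2
  = 0 + 0 + 2
  = 2
Equation: z = 2

z = 2


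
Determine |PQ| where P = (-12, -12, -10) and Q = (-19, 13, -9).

d = √[(x₂-x₁)² + (y₂-y₁)² + (z₂-z₁)²]
  = √[(-7)² + 25² + 1²]
  = √[49 + 625 + 1]
  = √675
  ≈ 25.98

25.98


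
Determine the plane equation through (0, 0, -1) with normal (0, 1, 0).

The plane through P with normal n = (a, b, c) satisfies n·(r - P) = 0,
i.e. ax + by + cz = a·x₀ + b·y₀ + c·z₀.
d = 0·0 + 1·0 + 0·(-1)
  = 0 + 0 + 0
  = 0
Equation: y = 0

y = 0


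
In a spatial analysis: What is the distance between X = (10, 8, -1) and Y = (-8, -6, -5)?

d = √[(x₂-x₁)² + (y₂-y₁)² + (z₂-z₁)²]
  = √[(-18)² + (-14)² + (-4)²]
  = √[324 + 196 + 16]
  = √536
  ≈ 23.15

23.15


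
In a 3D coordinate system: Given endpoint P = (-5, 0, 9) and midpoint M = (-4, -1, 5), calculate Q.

Q = 2M - P
  = (2·(-4) - (-5), 2·(-1) - 0, 2·5 - 9)
  = (-8 + 5, -2 + 0, 10 - 9)
  = (-3, -2, 1)

(-3, -2, 1)


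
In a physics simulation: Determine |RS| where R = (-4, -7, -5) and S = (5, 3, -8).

d = √[(x₂-x₁)² + (y₂-y₁)² + (z₂-z₁)²]
  = √[9² + 10² + (-3)²]
  = √[81 + 100 + 9]
  = √190
  ≈ 13.78

13.78


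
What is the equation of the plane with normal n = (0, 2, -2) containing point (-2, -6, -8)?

The plane through P with normal n = (a, b, c) satisfies n·(r - P) = 0,
i.e. ax + by + cz = a·x₀ + b·y₀ + c·z₀.
d = 0·(-2) + 2·(-6) + (-2)·(-8)
  = 0 - 12 + 16
  = 4
Equation: 2y - 2z = 4

2y - 2z = 4


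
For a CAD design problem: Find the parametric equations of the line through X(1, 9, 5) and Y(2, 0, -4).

Direction vector d = Y - X = (2 - 1, 0 - 9, -4 - 5) = (1, -9, -9)
Parametric form r = X + t·d:
x = 1 + t, y = 9 - 9t, z = 5 - 9t

x = 1 + t, y = 9 - 9t, z = 5 - 9t


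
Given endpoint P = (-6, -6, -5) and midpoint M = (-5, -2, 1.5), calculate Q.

Q = 2M - P
  = (2·(-5) - (-6), 2·(-2) - (-6), 2·1.5 - (-5))
  = (-10 + 6, -4 + 6, 3 + 5)
  = (-4, 2, 8)

(-4, 2, 8)


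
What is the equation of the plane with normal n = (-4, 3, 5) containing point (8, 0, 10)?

The plane through P with normal n = (a, b, c) satisfies n·(r - P) = 0,
i.e. ax + by + cz = a·x₀ + b·y₀ + c·z₀.
d = (-4)·8 + 3·0 + 5·10
  = -32 + 0 + 50
  = 18
Equation: -4x + 3y + 5z = 18

-4x + 3y + 5z = 18


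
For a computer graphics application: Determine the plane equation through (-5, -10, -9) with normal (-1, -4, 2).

The plane through P with normal n = (a, b, c) satisfies n·(r - P) = 0,
i.e. ax + by + cz = a·x₀ + b·y₀ + c·z₀.
d = (-1)·(-5) + (-4)·(-10) + 2·(-9)
  = 5 + 40 - 18
  = 27
Equation: -x - 4y + 2z = 27

-x - 4y + 2z = 27


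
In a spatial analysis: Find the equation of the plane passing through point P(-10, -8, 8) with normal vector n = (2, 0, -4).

The plane through P with normal n = (a, b, c) satisfies n·(r - P) = 0,
i.e. ax + by + cz = a·x₀ + b·y₀ + c·z₀.
d = 2·(-10) + 0·(-8) + (-4)·8
  = -20 + 0 - 32
  = -52
Equation: 2x - 4z = -52

2x - 4z = -52


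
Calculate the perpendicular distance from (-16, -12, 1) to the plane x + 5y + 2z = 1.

distance = |a·x₀ + b·y₀ + c·z₀ - d| / √(a² + b² + c²)
  = |1·(-16) + 5·(-12) + 2·1 - 1| / √(1² + 5² + 2²)
  = |-16 - 60 + 2 - 1| / √(1 + 25 + 4)
  = |-75| / √30
  = 75 / 5.477
  ≈ 13.69

13.69


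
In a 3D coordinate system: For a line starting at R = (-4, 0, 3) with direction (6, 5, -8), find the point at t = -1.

P(t) = R + t·d
  = (-4 + 6·(-1), 0 + 5·(-1), 3 + (-8)·(-1))
  = (-4 - 6, 0 - 5, 3 + 8)
  = (-10, -5, 11)

(-10, -5, 11)


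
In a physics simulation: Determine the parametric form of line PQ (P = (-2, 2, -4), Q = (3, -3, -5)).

Direction vector d = Q - P = (3 + 2, -3 - 2, -5 + 4) = (5, -5, -1)
Parametric form r = P + t·d:
x = -2 + 5t, y = 2 - 5t, z = -4 - t

x = -2 + 5t, y = 2 - 5t, z = -4 - t


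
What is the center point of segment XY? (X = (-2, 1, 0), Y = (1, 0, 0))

M = ((x₁+x₂)/2, (y₁+y₂)/2, (z₁+z₂)/2)
  = ((-2 + 1)/2, (1 + 0)/2, (0 + 0)/2)
  = (-1/2, 1/2, 0/2)
  = (-0.5, 0.5, 0)

(-0.5, 0.5, 0)


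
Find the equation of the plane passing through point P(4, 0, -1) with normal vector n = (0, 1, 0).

The plane through P with normal n = (a, b, c) satisfies n·(r - P) = 0,
i.e. ax + by + cz = a·x₀ + b·y₀ + c·z₀.
d = 0·4 + 1·0 + 0·(-1)
  = 0 + 0 + 0
  = 0
Equation: y = 0

y = 0


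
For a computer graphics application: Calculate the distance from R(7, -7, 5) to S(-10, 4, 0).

d = √[(x₂-x₁)² + (y₂-y₁)² + (z₂-z₁)²]
  = √[(-17)² + 11² + (-5)²]
  = √[289 + 121 + 25]
  = √435
  ≈ 20.86

20.86


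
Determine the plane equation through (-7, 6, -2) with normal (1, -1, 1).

The plane through P with normal n = (a, b, c) satisfies n·(r - P) = 0,
i.e. ax + by + cz = a·x₀ + b·y₀ + c·z₀.
d = 1·(-7) + (-1)·6 + 1·(-2)
  = -7 - 6 - 2
  = -15
Equation: x - y + z = -15

x - y + z = -15


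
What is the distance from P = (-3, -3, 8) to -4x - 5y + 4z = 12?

distance = |a·x₀ + b·y₀ + c·z₀ - d| / √(a² + b² + c²)
  = |(-4)·(-3) + (-5)·(-3) + 4·8 - 12| / √((-4)² + (-5)² + 4²)
  = |12 + 15 + 32 - 12| / √(16 + 25 + 16)
  = |47| / √57
  = 47 / 7.55
  ≈ 6.225

6.225


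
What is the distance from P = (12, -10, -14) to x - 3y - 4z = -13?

distance = |a·x₀ + b·y₀ + c·z₀ - d| / √(a² + b² + c²)
  = |1·12 + (-3)·(-10) + (-4)·(-14) - (-13)| / √(1² + (-3)² + (-4)²)
  = |12 + 30 + 56 + 13| / √(1 + 9 + 16)
  = |111| / √26
  = 111 / 5.099
  ≈ 21.77

21.77


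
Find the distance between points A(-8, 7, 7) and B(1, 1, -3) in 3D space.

d = √[(x₂-x₁)² + (y₂-y₁)² + (z₂-z₁)²]
  = √[9² + (-6)² + (-10)²]
  = √[81 + 36 + 100]
  = √217
  ≈ 14.73

14.73


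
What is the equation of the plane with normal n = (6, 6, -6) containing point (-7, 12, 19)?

The plane through P with normal n = (a, b, c) satisfies n·(r - P) = 0,
i.e. ax + by + cz = a·x₀ + b·y₀ + c·z₀.
d = 6·(-7) + 6·12 + (-6)·19
  = -42 + 72 - 114
  = -84
Equation: 6x + 6y - 6z = -84

6x + 6y - 6z = -84


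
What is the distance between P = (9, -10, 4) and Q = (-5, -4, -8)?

d = √[(x₂-x₁)² + (y₂-y₁)² + (z₂-z₁)²]
  = √[(-14)² + 6² + (-12)²]
  = √[196 + 36 + 144]
  = √376
  ≈ 19.39

19.39


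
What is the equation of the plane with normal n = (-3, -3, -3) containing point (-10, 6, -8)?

The plane through P with normal n = (a, b, c) satisfies n·(r - P) = 0,
i.e. ax + by + cz = a·x₀ + b·y₀ + c·z₀.
d = (-3)·(-10) + (-3)·6 + (-3)·(-8)
  = 30 - 18 + 24
  = 36
Equation: -3x - 3y - 3z = 36

-3x - 3y - 3z = 36


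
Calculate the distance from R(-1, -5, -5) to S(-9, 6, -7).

d = √[(x₂-x₁)² + (y₂-y₁)² + (z₂-z₁)²]
  = √[(-8)² + 11² + (-2)²]
  = √[64 + 121 + 4]
  = √189
  ≈ 13.75

13.75


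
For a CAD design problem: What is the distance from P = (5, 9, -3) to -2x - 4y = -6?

distance = |a·x₀ + b·y₀ + c·z₀ - d| / √(a² + b² + c²)
  = |(-2)·5 + (-4)·9 + 0·(-3) - (-6)| / √((-2)² + (-4)² + 0²)
  = |-10 - 36 + 0 + 6| / √(4 + 16 + 0)
  = |-40| / √20
  = 40 / 4.472
  ≈ 8.944

8.944


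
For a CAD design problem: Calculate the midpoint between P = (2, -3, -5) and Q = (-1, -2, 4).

M = ((x₁+x₂)/2, (y₁+y₂)/2, (z₁+z₂)/2)
  = ((2 - 1)/2, (-3 - 2)/2, (-5 + 4)/2)
  = (1/2, -5/2, -1/2)
  = (0.5, -2.5, -0.5)

(0.5, -2.5, -0.5)


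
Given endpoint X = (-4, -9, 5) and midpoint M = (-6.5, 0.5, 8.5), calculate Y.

Y = 2M - X
  = (2·(-6.5) - (-4), 2·0.5 - (-9), 2·8.5 - 5)
  = (-13 + 4, 1 + 9, 17 - 5)
  = (-9, 10, 12)

(-9, 10, 12)


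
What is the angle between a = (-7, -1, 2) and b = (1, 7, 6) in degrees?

a·b = (-7)·1 + (-1)·7 + 2·6 = -7 - 7 + 12 = -2
|a| = √((-7)² + (-1)² + 2²) = √54 ≈ 7.348
|b| = √(1² + 7² + 6²) = √86 ≈ 9.274
cos θ = (a·b)/(|a||b|) = -2/(7.348·9.274) ≈ -0.02935
θ = arccos(-0.02935) ≈ 91.68°

91.68°


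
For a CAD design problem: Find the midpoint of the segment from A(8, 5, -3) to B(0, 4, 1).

M = ((x₁+x₂)/2, (y₁+y₂)/2, (z₁+z₂)/2)
  = ((8 + 0)/2, (5 + 4)/2, (-3 + 1)/2)
  = (8/2, 9/2, -2/2)
  = (4, 4.5, -1)

(4, 4.5, -1)


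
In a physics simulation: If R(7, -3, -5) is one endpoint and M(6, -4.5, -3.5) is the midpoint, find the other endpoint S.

S = 2M - R
  = (2·6 - 7, 2·(-4.5) - (-3), 2·(-3.5) - (-5))
  = (12 - 7, -9 + 3, -7 + 5)
  = (5, -6, -2)

(5, -6, -2)


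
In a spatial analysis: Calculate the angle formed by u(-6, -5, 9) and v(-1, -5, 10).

u·v = (-6)·(-1) + (-5)·(-5) + 9·10 = 6 + 25 + 90 = 121
|u| = √((-6)² + (-5)² + 9²) = √142 ≈ 11.92
|v| = √((-1)² + (-5)² + 10²) = √126 ≈ 11.22
cos θ = (u·v)/(|u||v|) = 121/(11.92·11.22) ≈ 0.9046
θ = arccos(0.9046) ≈ 25.23°

25.23°


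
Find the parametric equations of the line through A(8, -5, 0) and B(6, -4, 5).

Direction vector d = B - A = (6 - 8, -4 + 5, 5 + 0) = (-2, 1, 5)
Parametric form r = A + t·d:
x = 8 - 2t, y = -5 + t, z = 0 + 5t

x = 8 - 2t, y = -5 + t, z = 0 + 5t


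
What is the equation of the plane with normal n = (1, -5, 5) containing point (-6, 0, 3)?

The plane through P with normal n = (a, b, c) satisfies n·(r - P) = 0,
i.e. ax + by + cz = a·x₀ + b·y₀ + c·z₀.
d = 1·(-6) + (-5)·0 + 5·3
  = -6 + 0 + 15
  = 9
Equation: x - 5y + 5z = 9

x - 5y + 5z = 9


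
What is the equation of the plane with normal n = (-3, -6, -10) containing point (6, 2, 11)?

The plane through P with normal n = (a, b, c) satisfies n·(r - P) = 0,
i.e. ax + by + cz = a·x₀ + b·y₀ + c·z₀.
d = (-3)·6 + (-6)·2 + (-10)·11
  = -18 - 12 - 110
  = -140
Equation: -3x - 6y - 10z = -140

-3x - 6y - 10z = -140


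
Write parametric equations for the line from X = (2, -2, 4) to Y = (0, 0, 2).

Direction vector d = Y - X = (0 - 2, 0 + 2, 2 - 4) = (-2, 2, -2)
Parametric form r = X + t·d:
x = 2 - 2t, y = -2 + 2t, z = 4 - 2t

x = 2 - 2t, y = -2 + 2t, z = 4 - 2t


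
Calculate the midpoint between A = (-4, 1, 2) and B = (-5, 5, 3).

M = ((x₁+x₂)/2, (y₁+y₂)/2, (z₁+z₂)/2)
  = ((-4 - 5)/2, (1 + 5)/2, (2 + 3)/2)
  = (-9/2, 6/2, 5/2)
  = (-4.5, 3, 2.5)

(-4.5, 3, 2.5)


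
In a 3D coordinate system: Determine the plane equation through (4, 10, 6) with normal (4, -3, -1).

The plane through P with normal n = (a, b, c) satisfies n·(r - P) = 0,
i.e. ax + by + cz = a·x₀ + b·y₀ + c·z₀.
d = 4·4 + (-3)·10 + (-1)·6
  = 16 - 30 - 6
  = -20
Equation: 4x - 3y - z = -20

4x - 3y - z = -20


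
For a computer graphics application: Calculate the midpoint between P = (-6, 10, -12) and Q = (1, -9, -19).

M = ((x₁+x₂)/2, (y₁+y₂)/2, (z₁+z₂)/2)
  = ((-6 + 1)/2, (10 - 9)/2, (-12 - 19)/2)
  = (-5/2, 1/2, -31/2)
  = (-2.5, 0.5, -15.5)

(-2.5, 0.5, -15.5)


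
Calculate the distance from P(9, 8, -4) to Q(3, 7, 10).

d = √[(x₂-x₁)² + (y₂-y₁)² + (z₂-z₁)²]
  = √[(-6)² + (-1)² + 14²]
  = √[36 + 1 + 196]
  = √233
  ≈ 15.26

15.26


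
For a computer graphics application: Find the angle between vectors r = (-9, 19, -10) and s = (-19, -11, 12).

r·s = (-9)·(-19) + 19·(-11) + (-10)·12 = 171 - 209 - 120 = -158
|r| = √((-9)² + 19² + (-10)²) = √542 ≈ 23.28
|s| = √((-19)² + (-11)² + 12²) = √626 ≈ 25.02
cos θ = (r·s)/(|r||s|) = -158/(23.28·25.02) ≈ -0.2713
θ = arccos(-0.2713) ≈ 105.7°

105.7°


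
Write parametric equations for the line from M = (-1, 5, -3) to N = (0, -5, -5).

Direction vector d = N - M = (0 + 1, -5 - 5, -5 + 3) = (1, -10, -2)
Parametric form r = M + t·d:
x = -1 + t, y = 5 - 10t, z = -3 - 2t

x = -1 + t, y = 5 - 10t, z = -3 - 2t


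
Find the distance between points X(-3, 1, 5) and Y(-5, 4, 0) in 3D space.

d = √[(x₂-x₁)² + (y₂-y₁)² + (z₂-z₁)²]
  = √[(-2)² + 3² + (-5)²]
  = √[4 + 9 + 25]
  = √38
  ≈ 6.164

6.164


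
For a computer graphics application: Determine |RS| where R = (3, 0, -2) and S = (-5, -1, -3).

d = √[(x₂-x₁)² + (y₂-y₁)² + (z₂-z₁)²]
  = √[(-8)² + (-1)² + (-1)²]
  = √[64 + 1 + 1]
  = √66
  ≈ 8.124

8.124


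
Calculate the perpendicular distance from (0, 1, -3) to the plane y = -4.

distance = |a·x₀ + b·y₀ + c·z₀ - d| / √(a² + b² + c²)
  = |0·0 + 1·1 + 0·(-3) - (-4)| / √(0² + 1² + 0²)
  = |0 + 1 + 0 + 4| / √(0 + 1 + 0)
  = |5| / √1
  = 5 / 1
  ≈ 5

5


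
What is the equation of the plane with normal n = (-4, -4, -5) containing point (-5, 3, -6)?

The plane through P with normal n = (a, b, c) satisfies n·(r - P) = 0,
i.e. ax + by + cz = a·x₀ + b·y₀ + c·z₀.
d = (-4)·(-5) + (-4)·3 + (-5)·(-6)
  = 20 - 12 + 30
  = 38
Equation: -4x - 4y - 5z = 38

-4x - 4y - 5z = 38


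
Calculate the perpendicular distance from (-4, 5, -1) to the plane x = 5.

distance = |a·x₀ + b·y₀ + c·z₀ - d| / √(a² + b² + c²)
  = |1·(-4) + 0·5 + 0·(-1) - 5| / √(1² + 0² + 0²)
  = |-4 + 0 + 0 - 5| / √(1 + 0 + 0)
  = |-9| / √1
  = 9 / 1
  ≈ 9

9


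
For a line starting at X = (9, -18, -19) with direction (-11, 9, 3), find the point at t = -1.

P(t) = X + t·d
  = (9 + (-11)·(-1), -18 + 9·(-1), -19 + 3·(-1))
  = (9 + 11, -18 - 9, -19 - 3)
  = (20, -27, -22)

(20, -27, -22)


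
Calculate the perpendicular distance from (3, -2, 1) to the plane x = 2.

distance = |a·x₀ + b·y₀ + c·z₀ - d| / √(a² + b² + c²)
  = |1·3 + 0·(-2) + 0·1 - 2| / √(1² + 0² + 0²)
  = |3 + 0 + 0 - 2| / √(1 + 0 + 0)
  = |1| / √1
  = 1 / 1
  ≈ 1

1


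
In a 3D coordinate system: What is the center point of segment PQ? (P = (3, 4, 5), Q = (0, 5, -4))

M = ((x₁+x₂)/2, (y₁+y₂)/2, (z₁+z₂)/2)
  = ((3 + 0)/2, (4 + 5)/2, (5 - 4)/2)
  = (3/2, 9/2, 1/2)
  = (1.5, 4.5, 0.5)

(1.5, 4.5, 0.5)


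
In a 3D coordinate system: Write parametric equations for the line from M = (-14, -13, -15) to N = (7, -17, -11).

Direction vector d = N - M = (7 + 14, -17 + 13, -11 + 15) = (21, -4, 4)
Parametric form r = M + t·d:
x = -14 + 21t, y = -13 - 4t, z = -15 + 4t

x = -14 + 21t, y = -13 - 4t, z = -15 + 4t


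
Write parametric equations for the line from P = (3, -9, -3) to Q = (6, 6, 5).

Direction vector d = Q - P = (6 - 3, 6 + 9, 5 + 3) = (3, 15, 8)
Parametric form r = P + t·d:
x = 3 + 3t, y = -9 + 15t, z = -3 + 8t

x = 3 + 3t, y = -9 + 15t, z = -3 + 8t


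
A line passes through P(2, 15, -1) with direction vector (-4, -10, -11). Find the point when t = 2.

P(t) = P + t·d
  = (2 + (-4)·2, 15 + (-10)·2, -1 + (-11)·2)
  = (2 - 8, 15 - 20, -1 - 22)
  = (-6, -5, -23)

(-6, -5, -23)


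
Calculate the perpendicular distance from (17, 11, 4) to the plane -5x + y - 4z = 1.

distance = |a·x₀ + b·y₀ + c·z₀ - d| / √(a² + b² + c²)
  = |(-5)·17 + 1·11 + (-4)·4 - 1| / √((-5)² + 1² + (-4)²)
  = |-85 + 11 - 16 - 1| / √(25 + 1 + 16)
  = |-91| / √42
  = 91 / 6.481
  ≈ 14.04

14.04


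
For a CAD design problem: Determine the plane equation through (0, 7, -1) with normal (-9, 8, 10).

The plane through P with normal n = (a, b, c) satisfies n·(r - P) = 0,
i.e. ax + by + cz = a·x₀ + b·y₀ + c·z₀.
d = (-9)·0 + 8·7 + 10·(-1)
  = 0 + 56 - 10
  = 46
Equation: -9x + 8y + 10z = 46

-9x + 8y + 10z = 46


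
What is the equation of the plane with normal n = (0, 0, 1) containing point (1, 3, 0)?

The plane through P with normal n = (a, b, c) satisfies n·(r - P) = 0,
i.e. ax + by + cz = a·x₀ + b·y₀ + c·z₀.
d = 0·1 + 0·3 + 1·0
  = 0 + 0 + 0
  = 0
Equation: z = 0

z = 0


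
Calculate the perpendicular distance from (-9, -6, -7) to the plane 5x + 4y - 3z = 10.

distance = |a·x₀ + b·y₀ + c·z₀ - d| / √(a² + b² + c²)
  = |5·(-9) + 4·(-6) + (-3)·(-7) - 10| / √(5² + 4² + (-3)²)
  = |-45 - 24 + 21 - 10| / √(25 + 16 + 9)
  = |-58| / √50
  = 58 / 7.071
  ≈ 8.202

8.202


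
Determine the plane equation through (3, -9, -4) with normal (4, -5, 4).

The plane through P with normal n = (a, b, c) satisfies n·(r - P) = 0,
i.e. ax + by + cz = a·x₀ + b·y₀ + c·z₀.
d = 4·3 + (-5)·(-9) + 4·(-4)
  = 12 + 45 - 16
  = 41
Equation: 4x - 5y + 4z = 41

4x - 5y + 4z = 41


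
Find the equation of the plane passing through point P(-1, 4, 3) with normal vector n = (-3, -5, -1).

The plane through P with normal n = (a, b, c) satisfies n·(r - P) = 0,
i.e. ax + by + cz = a·x₀ + b·y₀ + c·z₀.
d = (-3)·(-1) + (-5)·4 + (-1)·3
  = 3 - 20 - 3
  = -20
Equation: -3x - 5y - z = -20

-3x - 5y - z = -20


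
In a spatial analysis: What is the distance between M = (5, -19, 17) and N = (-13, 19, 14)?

d = √[(x₂-x₁)² + (y₂-y₁)² + (z₂-z₁)²]
  = √[(-18)² + 38² + (-3)²]
  = √[324 + 1444 + 9]
  = √1777
  ≈ 42.15

42.15


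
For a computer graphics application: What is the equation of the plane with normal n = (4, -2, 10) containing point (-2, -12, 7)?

The plane through P with normal n = (a, b, c) satisfies n·(r - P) = 0,
i.e. ax + by + cz = a·x₀ + b·y₀ + c·z₀.
d = 4·(-2) + (-2)·(-12) + 10·7
  = -8 + 24 + 70
  = 86
Equation: 4x - 2y + 10z = 86

4x - 2y + 10z = 86


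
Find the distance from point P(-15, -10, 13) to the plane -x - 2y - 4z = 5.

distance = |a·x₀ + b·y₀ + c·z₀ - d| / √(a² + b² + c²)
  = |(-1)·(-15) + (-2)·(-10) + (-4)·13 - 5| / √((-1)² + (-2)² + (-4)²)
  = |15 + 20 - 52 - 5| / √(1 + 4 + 16)
  = |-22| / √21
  = 22 / 4.583
  ≈ 4.801

4.801


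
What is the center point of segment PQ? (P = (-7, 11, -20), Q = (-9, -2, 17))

M = ((x₁+x₂)/2, (y₁+y₂)/2, (z₁+z₂)/2)
  = ((-7 - 9)/2, (11 - 2)/2, (-20 + 17)/2)
  = (-16/2, 9/2, -3/2)
  = (-8, 4.5, -1.5)

(-8, 4.5, -1.5)


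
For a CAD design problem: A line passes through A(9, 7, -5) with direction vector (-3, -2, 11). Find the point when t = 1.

P(t) = A + t·d
  = (9 + (-3)·1, 7 + (-2)·1, -5 + 11·1)
  = (9 - 3, 7 - 2, -5 + 11)
  = (6, 5, 6)

(6, 5, 6)


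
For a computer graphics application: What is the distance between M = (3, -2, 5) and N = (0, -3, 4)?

d = √[(x₂-x₁)² + (y₂-y₁)² + (z₂-z₁)²]
  = √[(-3)² + (-1)² + (-1)²]
  = √[9 + 1 + 1]
  = √11
  ≈ 3.317

3.317


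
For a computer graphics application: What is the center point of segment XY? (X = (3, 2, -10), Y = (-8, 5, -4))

M = ((x₁+x₂)/2, (y₁+y₂)/2, (z₁+z₂)/2)
  = ((3 - 8)/2, (2 + 5)/2, (-10 - 4)/2)
  = (-5/2, 7/2, -14/2)
  = (-2.5, 3.5, -7)

(-2.5, 3.5, -7)


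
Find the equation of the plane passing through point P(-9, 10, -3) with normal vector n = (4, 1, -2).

The plane through P with normal n = (a, b, c) satisfies n·(r - P) = 0,
i.e. ax + by + cz = a·x₀ + b·y₀ + c·z₀.
d = 4·(-9) + 1·10 + (-2)·(-3)
  = -36 + 10 + 6
  = -20
Equation: 4x + y - 2z = -20

4x + y - 2z = -20


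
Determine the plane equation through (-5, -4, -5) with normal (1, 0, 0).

The plane through P with normal n = (a, b, c) satisfies n·(r - P) = 0,
i.e. ax + by + cz = a·x₀ + b·y₀ + c·z₀.
d = 1·(-5) + 0·(-4) + 0·(-5)
  = -5 + 0 + 0
  = -5
Equation: x = -5

x = -5


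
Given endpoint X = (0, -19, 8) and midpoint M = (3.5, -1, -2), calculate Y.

Y = 2M - X
  = (2·3.5 - 0, 2·(-1) - (-19), 2·(-2) - 8)
  = (7 + 0, -2 + 19, -4 - 8)
  = (7, 17, -12)

(7, 17, -12)


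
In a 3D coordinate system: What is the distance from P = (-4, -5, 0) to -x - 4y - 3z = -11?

distance = |a·x₀ + b·y₀ + c·z₀ - d| / √(a² + b² + c²)
  = |(-1)·(-4) + (-4)·(-5) + (-3)·0 - (-11)| / √((-1)² + (-4)² + (-3)²)
  = |4 + 20 + 0 + 11| / √(1 + 16 + 9)
  = |35| / √26
  = 35 / 5.099
  ≈ 6.864

6.864


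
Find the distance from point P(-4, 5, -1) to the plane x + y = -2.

distance = |a·x₀ + b·y₀ + c·z₀ - d| / √(a² + b² + c²)
  = |1·(-4) + 1·5 + 0·(-1) - (-2)| / √(1² + 1² + 0²)
  = |-4 + 5 + 0 + 2| / √(1 + 1 + 0)
  = |3| / √2
  = 3 / 1.414
  ≈ 2.121

2.121


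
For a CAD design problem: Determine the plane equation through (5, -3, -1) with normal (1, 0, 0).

The plane through P with normal n = (a, b, c) satisfies n·(r - P) = 0,
i.e. ax + by + cz = a·x₀ + b·y₀ + c·z₀.
d = 1·5 + 0·(-3) + 0·(-1)
  = 5 + 0 + 0
  = 5
Equation: x = 5

x = 5


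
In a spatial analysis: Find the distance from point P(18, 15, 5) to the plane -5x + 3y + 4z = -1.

distance = |a·x₀ + b·y₀ + c·z₀ - d| / √(a² + b² + c²)
  = |(-5)·18 + 3·15 + 4·5 - (-1)| / √((-5)² + 3² + 4²)
  = |-90 + 45 + 20 + 1| / √(25 + 9 + 16)
  = |-24| / √50
  = 24 / 7.071
  ≈ 3.394

3.394


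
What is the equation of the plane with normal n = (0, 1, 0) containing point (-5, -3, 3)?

The plane through P with normal n = (a, b, c) satisfies n·(r - P) = 0,
i.e. ax + by + cz = a·x₀ + b·y₀ + c·z₀.
d = 0·(-5) + 1·(-3) + 0·3
  = 0 - 3 + 0
  = -3
Equation: y = -3

y = -3


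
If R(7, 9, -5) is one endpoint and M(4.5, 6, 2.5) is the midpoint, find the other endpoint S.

S = 2M - R
  = (2·4.5 - 7, 2·6 - 9, 2·2.5 - (-5))
  = (9 - 7, 12 - 9, 5 + 5)
  = (2, 3, 10)

(2, 3, 10)


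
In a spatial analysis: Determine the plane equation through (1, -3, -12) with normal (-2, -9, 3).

The plane through P with normal n = (a, b, c) satisfies n·(r - P) = 0,
i.e. ax + by + cz = a·x₀ + b·y₀ + c·z₀.
d = (-2)·1 + (-9)·(-3) + 3·(-12)
  = -2 + 27 - 36
  = -11
Equation: -2x - 9y + 3z = -11

-2x - 9y + 3z = -11


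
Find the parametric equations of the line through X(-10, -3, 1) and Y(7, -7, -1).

Direction vector d = Y - X = (7 + 10, -7 + 3, -1 - 1) = (17, -4, -2)
Parametric form r = X + t·d:
x = -10 + 17t, y = -3 - 4t, z = 1 - 2t

x = -10 + 17t, y = -3 - 4t, z = 1 - 2t


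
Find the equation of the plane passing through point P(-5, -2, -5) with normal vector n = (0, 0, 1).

The plane through P with normal n = (a, b, c) satisfies n·(r - P) = 0,
i.e. ax + by + cz = a·x₀ + b·y₀ + c·z₀.
d = 0·(-5) + 0·(-2) + 1·(-5)
  = 0 + 0 - 5
  = -5
Equation: z = -5

z = -5


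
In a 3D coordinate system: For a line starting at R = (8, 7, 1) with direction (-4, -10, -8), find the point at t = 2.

P(t) = R + t·d
  = (8 + (-4)·2, 7 + (-10)·2, 1 + (-8)·2)
  = (8 - 8, 7 - 20, 1 - 16)
  = (0, -13, -15)

(0, -13, -15)


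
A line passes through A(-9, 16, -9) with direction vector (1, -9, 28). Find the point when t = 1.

P(t) = A + t·d
  = (-9 + 1·1, 16 + (-9)·1, -9 + 28·1)
  = (-9 + 1, 16 - 9, -9 + 28)
  = (-8, 7, 19)

(-8, 7, 19)


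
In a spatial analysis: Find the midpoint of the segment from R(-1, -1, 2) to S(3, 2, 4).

M = ((x₁+x₂)/2, (y₁+y₂)/2, (z₁+z₂)/2)
  = ((-1 + 3)/2, (-1 + 2)/2, (2 + 4)/2)
  = (2/2, 1/2, 6/2)
  = (1, 0.5, 3)

(1, 0.5, 3)


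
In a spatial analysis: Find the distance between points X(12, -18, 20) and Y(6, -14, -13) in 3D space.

d = √[(x₂-x₁)² + (y₂-y₁)² + (z₂-z₁)²]
  = √[(-6)² + 4² + (-33)²]
  = √[36 + 16 + 1089]
  = √1141
  ≈ 33.78

33.78


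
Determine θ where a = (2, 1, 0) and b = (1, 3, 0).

a·b = 2·1 + 1·3 + 0·0 = 2 + 3 + 0 = 5
|a| = √(2² + 1² + 0²) = √5 ≈ 2.236
|b| = √(1² + 3² + 0²) = √10 ≈ 3.162
cos θ = (a·b)/(|a||b|) = 5/(2.236·3.162) ≈ 0.7071
θ = arccos(0.7071) ≈ 45°

45°


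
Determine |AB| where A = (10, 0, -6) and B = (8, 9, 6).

d = √[(x₂-x₁)² + (y₂-y₁)² + (z₂-z₁)²]
  = √[(-2)² + 9² + 12²]
  = √[4 + 81 + 144]
  = √229
  ≈ 15.13

15.13


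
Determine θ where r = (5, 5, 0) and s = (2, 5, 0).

r·s = 5·2 + 5·5 + 0·0 = 10 + 25 + 0 = 35
|r| = √(5² + 5² + 0²) = √50 ≈ 7.071
|s| = √(2² + 5² + 0²) = √29 ≈ 5.385
cos θ = (r·s)/(|r||s|) = 35/(7.071·5.385) ≈ 0.9191
θ = arccos(0.9191) ≈ 23.2°

23.2°


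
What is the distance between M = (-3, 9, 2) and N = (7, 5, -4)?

d = √[(x₂-x₁)² + (y₂-y₁)² + (z₂-z₁)²]
  = √[10² + (-4)² + (-6)²]
  = √[100 + 16 + 36]
  = √152
  ≈ 12.33

12.33


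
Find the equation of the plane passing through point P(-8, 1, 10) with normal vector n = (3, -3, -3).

The plane through P with normal n = (a, b, c) satisfies n·(r - P) = 0,
i.e. ax + by + cz = a·x₀ + b·y₀ + c·z₀.
d = 3·(-8) + (-3)·1 + (-3)·10
  = -24 - 3 - 30
  = -57
Equation: 3x - 3y - 3z = -57

3x - 3y - 3z = -57


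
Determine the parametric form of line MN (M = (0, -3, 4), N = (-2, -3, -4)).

Direction vector d = N - M = (-2 + 0, -3 + 3, -4 - 4) = (-2, 0, -8)
Parametric form r = M + t·d:
x = 0 - 2t, y = -3, z = 4 - 8t

x = 0 - 2t, y = -3, z = 4 - 8t


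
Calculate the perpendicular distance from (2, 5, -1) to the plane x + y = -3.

distance = |a·x₀ + b·y₀ + c·z₀ - d| / √(a² + b² + c²)
  = |1·2 + 1·5 + 0·(-1) - (-3)| / √(1² + 1² + 0²)
  = |2 + 5 + 0 + 3| / √(1 + 1 + 0)
  = |10| / √2
  = 10 / 1.414
  ≈ 7.071

7.071


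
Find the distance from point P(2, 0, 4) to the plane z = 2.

distance = |a·x₀ + b·y₀ + c·z₀ - d| / √(a² + b² + c²)
  = |0·2 + 0·0 + 1·4 - 2| / √(0² + 0² + 1²)
  = |0 + 0 + 4 - 2| / √(0 + 0 + 1)
  = |2| / √1
  = 2 / 1
  ≈ 2

2


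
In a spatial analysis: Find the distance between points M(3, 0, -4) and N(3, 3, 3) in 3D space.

d = √[(x₂-x₁)² + (y₂-y₁)² + (z₂-z₁)²]
  = √[0² + 3² + 7²]
  = √[0 + 9 + 49]
  = √58
  ≈ 7.616

7.616


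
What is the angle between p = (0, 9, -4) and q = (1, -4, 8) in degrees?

p·q = 0·1 + 9·(-4) + (-4)·8 = 0 - 36 - 32 = -68
|p| = √(0² + 9² + (-4)²) = √97 ≈ 9.849
|q| = √(1² + (-4)² + 8²) = √81 ≈ 9
cos θ = (p·q)/(|p||q|) = -68/(9.849·9) ≈ -0.7672
θ = arccos(-0.7672) ≈ 140.1°

140.1°


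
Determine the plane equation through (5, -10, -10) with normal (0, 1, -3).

The plane through P with normal n = (a, b, c) satisfies n·(r - P) = 0,
i.e. ax + by + cz = a·x₀ + b·y₀ + c·z₀.
d = 0·5 + 1·(-10) + (-3)·(-10)
  = 0 - 10 + 30
  = 20
Equation: y - 3z = 20

y - 3z = 20


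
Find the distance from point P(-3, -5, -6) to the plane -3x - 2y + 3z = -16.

distance = |a·x₀ + b·y₀ + c·z₀ - d| / √(a² + b² + c²)
  = |(-3)·(-3) + (-2)·(-5) + 3·(-6) - (-16)| / √((-3)² + (-2)² + 3²)
  = |9 + 10 - 18 + 16| / √(9 + 4 + 9)
  = |17| / √22
  = 17 / 4.69
  ≈ 3.624

3.624


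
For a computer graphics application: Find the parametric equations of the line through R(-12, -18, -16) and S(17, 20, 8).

Direction vector d = S - R = (17 + 12, 20 + 18, 8 + 16) = (29, 38, 24)
Parametric form r = R + t·d:
x = -12 + 29t, y = -18 + 38t, z = -16 + 24t

x = -12 + 29t, y = -18 + 38t, z = -16 + 24t
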